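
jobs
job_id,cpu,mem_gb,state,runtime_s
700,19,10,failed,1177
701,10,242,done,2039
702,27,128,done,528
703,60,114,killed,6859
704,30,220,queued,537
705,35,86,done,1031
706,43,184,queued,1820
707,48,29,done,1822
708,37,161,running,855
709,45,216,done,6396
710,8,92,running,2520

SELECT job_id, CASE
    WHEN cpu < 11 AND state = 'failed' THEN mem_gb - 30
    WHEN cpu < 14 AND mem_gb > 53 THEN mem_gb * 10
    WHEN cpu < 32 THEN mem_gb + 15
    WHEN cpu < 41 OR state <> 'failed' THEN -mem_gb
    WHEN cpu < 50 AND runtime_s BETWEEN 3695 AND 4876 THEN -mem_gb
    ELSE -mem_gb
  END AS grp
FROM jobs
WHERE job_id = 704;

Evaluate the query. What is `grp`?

job_id = 704: cpu=30, mem_gb=220, state=queued, runtime_s=537.
cpu < 11 AND state = 'failed' → false
cpu < 14 AND mem_gb > 53 → false
cpu < 32 → true → 235

235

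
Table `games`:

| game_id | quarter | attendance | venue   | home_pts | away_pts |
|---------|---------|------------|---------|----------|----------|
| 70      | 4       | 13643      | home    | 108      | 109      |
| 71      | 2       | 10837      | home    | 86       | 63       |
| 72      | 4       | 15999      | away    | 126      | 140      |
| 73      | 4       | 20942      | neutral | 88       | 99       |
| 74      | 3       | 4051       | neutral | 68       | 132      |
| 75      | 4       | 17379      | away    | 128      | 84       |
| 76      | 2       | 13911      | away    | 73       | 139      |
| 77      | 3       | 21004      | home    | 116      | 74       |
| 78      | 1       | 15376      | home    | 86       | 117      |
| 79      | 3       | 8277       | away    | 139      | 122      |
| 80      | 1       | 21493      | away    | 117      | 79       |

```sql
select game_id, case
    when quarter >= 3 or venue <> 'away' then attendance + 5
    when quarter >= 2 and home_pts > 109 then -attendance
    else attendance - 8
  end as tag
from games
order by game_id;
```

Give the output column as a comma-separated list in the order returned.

13648, 10842, 16004, 20947, 4056, 17384, 13903, 21009, 15381, 8282, 21485

game_id=70: quarter >= 3 or venue <> 'away' → 13648
game_id=71: quarter >= 3 or venue <> 'away' → 10842
game_id=72: quarter >= 3 or venue <> 'away' → 16004
game_id=73: quarter >= 3 or venue <> 'away' → 20947
game_id=74: quarter >= 3 or venue <> 'away' → 4056
game_id=75: quarter >= 3 or venue <> 'away' → 17384
game_id=76: ELSE → 13903
game_id=77: quarter >= 3 or venue <> 'away' → 21009
game_id=78: quarter >= 3 or venue <> 'away' → 15381
game_id=79: quarter >= 3 or venue <> 'away' → 8282
game_id=80: ELSE → 21485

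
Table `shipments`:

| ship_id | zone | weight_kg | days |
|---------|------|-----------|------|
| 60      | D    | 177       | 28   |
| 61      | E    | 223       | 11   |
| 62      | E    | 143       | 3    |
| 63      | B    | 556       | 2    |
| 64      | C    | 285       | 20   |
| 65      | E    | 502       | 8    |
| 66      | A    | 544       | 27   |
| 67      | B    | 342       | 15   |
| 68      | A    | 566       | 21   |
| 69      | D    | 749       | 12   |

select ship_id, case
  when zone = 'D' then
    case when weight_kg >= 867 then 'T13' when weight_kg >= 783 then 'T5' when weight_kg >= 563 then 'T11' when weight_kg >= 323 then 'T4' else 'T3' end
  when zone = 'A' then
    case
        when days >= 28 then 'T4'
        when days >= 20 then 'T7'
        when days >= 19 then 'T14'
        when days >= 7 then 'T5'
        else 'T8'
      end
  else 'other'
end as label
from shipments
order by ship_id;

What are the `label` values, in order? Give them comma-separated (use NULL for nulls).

T3, other, other, other, other, other, T7, other, T7, T11

ship_id=60: zone='D' → inner[ELSE] → T3
ship_id=61: zone='E' → outer ELSE → other
ship_id=62: zone='E' → outer ELSE → other
ship_id=63: zone='B' → outer ELSE → other
ship_id=64: zone='C' → outer ELSE → other
ship_id=65: zone='E' → outer ELSE → other
ship_id=66: zone='A' → inner[days >= 20] → T7
ship_id=67: zone='B' → outer ELSE → other
ship_id=68: zone='A' → inner[days >= 20] → T7
ship_id=69: zone='D' → inner[weight_kg >= 563] → T11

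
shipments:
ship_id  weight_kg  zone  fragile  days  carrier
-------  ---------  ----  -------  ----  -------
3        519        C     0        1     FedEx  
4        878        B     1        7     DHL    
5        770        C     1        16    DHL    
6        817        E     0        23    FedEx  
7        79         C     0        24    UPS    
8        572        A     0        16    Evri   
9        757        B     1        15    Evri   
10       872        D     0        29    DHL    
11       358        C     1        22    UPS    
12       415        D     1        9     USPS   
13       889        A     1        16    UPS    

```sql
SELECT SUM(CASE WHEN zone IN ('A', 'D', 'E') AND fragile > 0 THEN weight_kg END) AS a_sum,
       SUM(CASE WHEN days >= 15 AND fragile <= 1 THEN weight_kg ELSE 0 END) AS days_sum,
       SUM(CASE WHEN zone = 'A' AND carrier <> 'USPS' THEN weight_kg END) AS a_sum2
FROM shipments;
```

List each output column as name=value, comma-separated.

[a_sum: zone IN ('A', 'D', 'E') AND fragile > 0]
ship_id=3: ✗
ship_id=4: ✗
ship_id=5: ✗
ship_id=6: ✗
ship_id=7: ✗
ship_id=8: ✗
ship_id=9: ✗
ship_id=10: ✗
ship_id=11: ✗
ship_id=12: ✓ → 415
ship_id=13: ✓ → 889
a_sum = 415 + 889 = 1304
—
[days_sum: days >= 15 AND fragile <= 1]
ship_id=3: ✗
ship_id=4: ✗
ship_id=5: ✓ → 770
ship_id=6: ✓ → 817
ship_id=7: ✓ → 79
ship_id=8: ✓ → 572
ship_id=9: ✓ → 757
ship_id=10: ✓ → 872
ship_id=11: ✓ → 358
ship_id=12: ✗
ship_id=13: ✓ → 889
days_sum = 770 + 817 + 79 + 572 + 757 + 872 + 358 + 889 = 5114
—
[a_sum2: zone = 'A' AND carrier <> 'USPS']
ship_id=3: ✗
ship_id=4: ✗
ship_id=5: ✗
ship_id=6: ✗
ship_id=7: ✗
ship_id=8: ✓ → 572
ship_id=9: ✗
ship_id=10: ✗
ship_id=11: ✗
ship_id=12: ✗
ship_id=13: ✓ → 889
a_sum2 = 572 + 889 = 1461

a_sum=1304, days_sum=5114, a_sum2=1461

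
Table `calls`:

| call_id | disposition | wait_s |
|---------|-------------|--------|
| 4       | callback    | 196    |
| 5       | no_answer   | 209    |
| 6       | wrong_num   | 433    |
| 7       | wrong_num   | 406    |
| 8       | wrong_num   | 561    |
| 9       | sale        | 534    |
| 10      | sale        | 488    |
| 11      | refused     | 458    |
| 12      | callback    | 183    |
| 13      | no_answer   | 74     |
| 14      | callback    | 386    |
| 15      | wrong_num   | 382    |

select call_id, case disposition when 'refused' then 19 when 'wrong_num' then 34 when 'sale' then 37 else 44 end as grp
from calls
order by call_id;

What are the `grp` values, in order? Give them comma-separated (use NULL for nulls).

44, 44, 34, 34, 34, 37, 37, 19, 44, 44, 44, 34

call_id=4: ELSE → 44
call_id=5: ELSE → 44
call_id=6: disposition='wrong_num' → 34
call_id=7: disposition='wrong_num' → 34
call_id=8: disposition='wrong_num' → 34
call_id=9: disposition='sale' → 37
call_id=10: disposition='sale' → 37
call_id=11: disposition='refused' → 19
call_id=12: ELSE → 44
call_id=13: ELSE → 44
call_id=14: ELSE → 44
call_id=15: disposition='wrong_num' → 34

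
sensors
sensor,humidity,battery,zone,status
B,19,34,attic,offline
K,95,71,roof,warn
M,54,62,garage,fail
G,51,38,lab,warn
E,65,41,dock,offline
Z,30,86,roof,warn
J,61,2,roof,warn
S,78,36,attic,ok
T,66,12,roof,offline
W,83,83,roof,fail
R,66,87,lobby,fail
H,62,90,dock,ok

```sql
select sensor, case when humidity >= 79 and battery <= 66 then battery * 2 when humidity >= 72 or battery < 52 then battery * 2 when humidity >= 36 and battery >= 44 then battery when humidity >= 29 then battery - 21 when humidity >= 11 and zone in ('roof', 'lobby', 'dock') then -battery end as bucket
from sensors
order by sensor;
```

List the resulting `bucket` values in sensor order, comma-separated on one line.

sensor=B: humidity >= 72 or battery < 52 → 68
sensor=E: humidity >= 72 or battery < 52 → 82
sensor=G: humidity >= 72 or battery < 52 → 76
sensor=H: humidity >= 36 and battery >= 44 → 90
sensor=J: humidity >= 72 or battery < 52 → 4
sensor=K: humidity >= 72 or battery < 52 → 142
sensor=M: humidity >= 36 and battery >= 44 → 62
sensor=R: humidity >= 36 and battery >= 44 → 87
sensor=S: humidity >= 72 or battery < 52 → 72
sensor=T: humidity >= 72 or battery < 52 → 24
sensor=W: humidity >= 72 or battery < 52 → 166
sensor=Z: humidity >= 29 → 65

68, 82, 76, 90, 4, 142, 62, 87, 72, 24, 166, 65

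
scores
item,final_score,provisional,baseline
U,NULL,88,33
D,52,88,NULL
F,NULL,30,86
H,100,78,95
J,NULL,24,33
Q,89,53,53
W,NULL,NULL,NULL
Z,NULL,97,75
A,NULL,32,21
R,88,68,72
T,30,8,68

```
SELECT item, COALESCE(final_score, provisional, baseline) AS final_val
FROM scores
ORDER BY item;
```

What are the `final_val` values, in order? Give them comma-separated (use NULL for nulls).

32, 52, 30, 100, 24, 89, 88, 30, 88, NULL, 97

item=A: final_score=NULL, provisional=32 → 32
item=D: final_score=52 → 52
item=F: final_score=NULL, provisional=30 → 30
item=H: final_score=100 → 100
item=J: final_score=NULL, provisional=24 → 24
item=Q: final_score=89 → 89
item=R: final_score=88 → 88
item=T: final_score=30 → 30
item=U: final_score=NULL, provisional=88 → 88
item=W: final_score=NULL, provisional=NULL, baseline=NULL (all NULL) → NULL
item=Z: final_score=NULL, provisional=97 → 97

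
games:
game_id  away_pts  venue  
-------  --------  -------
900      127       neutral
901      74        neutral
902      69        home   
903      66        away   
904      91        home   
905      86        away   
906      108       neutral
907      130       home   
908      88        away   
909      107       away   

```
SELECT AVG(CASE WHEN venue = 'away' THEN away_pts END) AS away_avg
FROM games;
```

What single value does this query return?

game_id=900: ✗
game_id=901: ✗
game_id=902: ✗
game_id=903: ✓ → 66
game_id=904: ✗
game_id=905: ✓ → 86
game_id=906: ✗
game_id=907: ✗
game_id=908: ✓ → 88
game_id=909: ✓ → 107
away_avg = (66 + 86 + 88 + 107) / 4 = 86.75

86.75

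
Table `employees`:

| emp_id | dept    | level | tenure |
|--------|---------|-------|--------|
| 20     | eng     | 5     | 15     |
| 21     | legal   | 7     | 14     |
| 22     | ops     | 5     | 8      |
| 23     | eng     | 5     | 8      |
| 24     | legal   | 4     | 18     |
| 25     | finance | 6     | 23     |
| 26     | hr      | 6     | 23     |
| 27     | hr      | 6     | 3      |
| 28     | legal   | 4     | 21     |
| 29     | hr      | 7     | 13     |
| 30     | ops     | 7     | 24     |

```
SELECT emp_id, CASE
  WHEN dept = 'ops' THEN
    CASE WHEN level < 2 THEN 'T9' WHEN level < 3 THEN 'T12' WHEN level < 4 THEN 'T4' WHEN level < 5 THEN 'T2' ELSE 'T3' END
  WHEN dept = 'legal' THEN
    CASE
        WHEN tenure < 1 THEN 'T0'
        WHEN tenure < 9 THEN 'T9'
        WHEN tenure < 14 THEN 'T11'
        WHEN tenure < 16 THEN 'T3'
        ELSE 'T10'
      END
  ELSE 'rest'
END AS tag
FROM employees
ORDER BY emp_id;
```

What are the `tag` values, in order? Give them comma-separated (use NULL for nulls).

rest, T3, T3, rest, T10, rest, rest, rest, T10, rest, T3

emp_id=20: dept='eng' → outer ELSE → rest
emp_id=21: dept='legal' → inner[tenure < 16] → T3
emp_id=22: dept='ops' → inner[ELSE] → T3
emp_id=23: dept='eng' → outer ELSE → rest
emp_id=24: dept='legal' → inner[ELSE] → T10
emp_id=25: dept='finance' → outer ELSE → rest
emp_id=26: dept='hr' → outer ELSE → rest
emp_id=27: dept='hr' → outer ELSE → rest
emp_id=28: dept='legal' → inner[ELSE] → T10
emp_id=29: dept='hr' → outer ELSE → rest
emp_id=30: dept='ops' → inner[ELSE] → T3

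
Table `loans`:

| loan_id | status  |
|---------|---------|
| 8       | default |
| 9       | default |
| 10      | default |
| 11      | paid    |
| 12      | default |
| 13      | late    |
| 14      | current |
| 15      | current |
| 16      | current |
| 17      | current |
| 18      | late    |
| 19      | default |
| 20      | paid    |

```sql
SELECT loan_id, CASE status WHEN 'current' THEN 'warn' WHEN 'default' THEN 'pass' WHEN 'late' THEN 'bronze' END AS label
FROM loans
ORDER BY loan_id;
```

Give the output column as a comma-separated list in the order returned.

pass, pass, pass, NULL, pass, bronze, warn, warn, warn, warn, bronze, pass, NULL

loan_id=8: status='default' → pass
loan_id=9: status='default' → pass
loan_id=10: status='default' → pass
loan_id=11: (no match → NULL) → NULL
loan_id=12: status='default' → pass
loan_id=13: status='late' → bronze
loan_id=14: status='current' → warn
loan_id=15: status='current' → warn
loan_id=16: status='current' → warn
loan_id=17: status='current' → warn
loan_id=18: status='late' → bronze
loan_id=19: status='default' → pass
loan_id=20: (no match → NULL) → NULL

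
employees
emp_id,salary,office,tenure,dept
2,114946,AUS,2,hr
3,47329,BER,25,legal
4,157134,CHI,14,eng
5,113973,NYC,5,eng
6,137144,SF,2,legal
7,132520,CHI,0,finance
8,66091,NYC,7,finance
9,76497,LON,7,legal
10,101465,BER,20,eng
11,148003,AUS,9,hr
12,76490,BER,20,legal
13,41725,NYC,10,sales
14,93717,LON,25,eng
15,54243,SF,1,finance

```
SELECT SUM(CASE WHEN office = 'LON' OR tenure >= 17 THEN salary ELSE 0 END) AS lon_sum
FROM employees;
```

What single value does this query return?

395498

emp_id=2: ✗
emp_id=3: ✓ → 47329
emp_id=4: ✗
emp_id=5: ✗
emp_id=6: ✗
emp_id=7: ✗
emp_id=8: ✗
emp_id=9: ✓ → 76497
emp_id=10: ✓ → 101465
emp_id=11: ✗
emp_id=12: ✓ → 76490
emp_id=13: ✗
emp_id=14: ✓ → 93717
emp_id=15: ✗
lon_sum = 47329 + 76497 + 101465 + 76490 + 93717 = 395498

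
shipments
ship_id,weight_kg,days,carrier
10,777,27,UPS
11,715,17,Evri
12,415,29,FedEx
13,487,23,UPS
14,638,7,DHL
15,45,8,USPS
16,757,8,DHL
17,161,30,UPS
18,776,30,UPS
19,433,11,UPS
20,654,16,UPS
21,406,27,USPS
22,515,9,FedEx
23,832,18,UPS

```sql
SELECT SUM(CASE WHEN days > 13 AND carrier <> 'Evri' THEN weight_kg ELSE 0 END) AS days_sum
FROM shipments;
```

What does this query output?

ship_id=10: ✓ → 777
ship_id=11: ✗
ship_id=12: ✓ → 415
ship_id=13: ✓ → 487
ship_id=14: ✗
ship_id=15: ✗
ship_id=16: ✗
ship_id=17: ✓ → 161
ship_id=18: ✓ → 776
ship_id=19: ✗
ship_id=20: ✓ → 654
ship_id=21: ✓ → 406
ship_id=22: ✗
ship_id=23: ✓ → 832
days_sum = 777 + 415 + 487 + 161 + 776 + 654 + 406 + 832 = 4508

4508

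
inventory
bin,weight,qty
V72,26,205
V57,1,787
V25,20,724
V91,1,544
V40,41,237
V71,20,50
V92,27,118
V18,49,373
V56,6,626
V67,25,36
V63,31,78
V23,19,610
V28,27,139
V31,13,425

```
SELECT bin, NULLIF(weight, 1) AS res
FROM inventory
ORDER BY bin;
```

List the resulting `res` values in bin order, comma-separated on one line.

49, 19, 20, 27, 13, 41, 6, NULL, 31, 25, 20, 26, NULL, 27

bin=V18: weight=49 vs 1: differ → 49
bin=V23: weight=19 vs 1: differ → 19
bin=V25: weight=20 vs 1: differ → 20
bin=V28: weight=27 vs 1: differ → 27
bin=V31: weight=13 vs 1: differ → 13
bin=V40: weight=41 vs 1: differ → 41
bin=V56: weight=6 vs 1: differ → 6
bin=V57: weight=1 vs 1: equal → NULL
bin=V63: weight=31 vs 1: differ → 31
bin=V67: weight=25 vs 1: differ → 25
bin=V71: weight=20 vs 1: differ → 20
bin=V72: weight=26 vs 1: differ → 26
bin=V91: weight=1 vs 1: equal → NULL
bin=V92: weight=27 vs 1: differ → 27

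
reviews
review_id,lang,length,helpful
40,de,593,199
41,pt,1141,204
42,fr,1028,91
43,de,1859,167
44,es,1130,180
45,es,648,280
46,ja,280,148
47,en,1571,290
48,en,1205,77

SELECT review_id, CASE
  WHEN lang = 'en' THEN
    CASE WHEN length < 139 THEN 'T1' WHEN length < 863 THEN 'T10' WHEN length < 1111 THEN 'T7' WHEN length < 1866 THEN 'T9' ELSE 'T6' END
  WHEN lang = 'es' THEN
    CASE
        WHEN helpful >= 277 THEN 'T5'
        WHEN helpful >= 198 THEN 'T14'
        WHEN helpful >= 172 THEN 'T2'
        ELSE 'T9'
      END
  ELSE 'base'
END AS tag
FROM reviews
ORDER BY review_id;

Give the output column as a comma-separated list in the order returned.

review_id=40: lang='de' → outer ELSE → base
review_id=41: lang='pt' → outer ELSE → base
review_id=42: lang='fr' → outer ELSE → base
review_id=43: lang='de' → outer ELSE → base
review_id=44: lang='es' → inner[helpful >= 172] → T2
review_id=45: lang='es' → inner[helpful >= 277] → T5
review_id=46: lang='ja' → outer ELSE → base
review_id=47: lang='en' → inner[length < 1866] → T9
review_id=48: lang='en' → inner[length < 1866] → T9

base, base, base, base, T2, T5, base, T9, T9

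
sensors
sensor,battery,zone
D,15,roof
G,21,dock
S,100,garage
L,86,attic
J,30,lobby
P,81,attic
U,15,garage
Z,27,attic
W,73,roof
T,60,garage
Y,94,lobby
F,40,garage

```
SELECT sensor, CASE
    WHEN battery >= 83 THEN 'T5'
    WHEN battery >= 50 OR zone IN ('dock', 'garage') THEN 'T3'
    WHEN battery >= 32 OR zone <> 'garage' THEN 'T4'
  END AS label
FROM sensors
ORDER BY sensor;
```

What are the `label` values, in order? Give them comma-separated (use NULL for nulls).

T4, T3, T3, T4, T5, T3, T5, T3, T3, T3, T5, T4

sensor=D: battery >= 32 OR zone <> 'garage' → T4
sensor=F: battery >= 50 OR zone IN ('dock', 'garage') → T3
sensor=G: battery >= 50 OR zone IN ('dock', 'garage') → T3
sensor=J: battery >= 32 OR zone <> 'garage' → T4
sensor=L: battery >= 83 → T5
sensor=P: battery >= 50 OR zone IN ('dock', 'garage') → T3
sensor=S: battery >= 83 → T5
sensor=T: battery >= 50 OR zone IN ('dock', 'garage') → T3
sensor=U: battery >= 50 OR zone IN ('dock', 'garage') → T3
sensor=W: battery >= 50 OR zone IN ('dock', 'garage') → T3
sensor=Y: battery >= 83 → T5
sensor=Z: battery >= 32 OR zone <> 'garage' → T4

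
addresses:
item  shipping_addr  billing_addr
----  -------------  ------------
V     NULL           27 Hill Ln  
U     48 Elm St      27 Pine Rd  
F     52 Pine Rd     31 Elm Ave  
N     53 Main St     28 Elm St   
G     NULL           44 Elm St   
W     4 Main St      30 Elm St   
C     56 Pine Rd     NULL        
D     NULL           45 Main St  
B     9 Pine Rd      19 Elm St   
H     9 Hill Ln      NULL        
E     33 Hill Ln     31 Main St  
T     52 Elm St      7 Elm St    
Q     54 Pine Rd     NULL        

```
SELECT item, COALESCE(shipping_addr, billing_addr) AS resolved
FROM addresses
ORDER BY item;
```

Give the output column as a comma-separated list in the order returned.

9 Pine Rd, 56 Pine Rd, 45 Main St, 33 Hill Ln, 52 Pine Rd, 44 Elm St, 9 Hill Ln, 53 Main St, 54 Pine Rd, 52 Elm St, 48 Elm St, 27 Hill Ln, 4 Main St

item=B: shipping_addr=9 Pine Rd → 9 Pine Rd
item=C: shipping_addr=56 Pine Rd → 56 Pine Rd
item=D: shipping_addr=NULL, billing_addr=45 Main St → 45 Main St
item=E: shipping_addr=33 Hill Ln → 33 Hill Ln
item=F: shipping_addr=52 Pine Rd → 52 Pine Rd
item=G: shipping_addr=NULL, billing_addr=44 Elm St → 44 Elm St
item=H: shipping_addr=9 Hill Ln → 9 Hill Ln
item=N: shipping_addr=53 Main St → 53 Main St
item=Q: shipping_addr=54 Pine Rd → 54 Pine Rd
item=T: shipping_addr=52 Elm St → 52 Elm St
item=U: shipping_addr=48 Elm St → 48 Elm St
item=V: shipping_addr=NULL, billing_addr=27 Hill Ln → 27 Hill Ln
item=W: shipping_addr=4 Main St → 4 Main St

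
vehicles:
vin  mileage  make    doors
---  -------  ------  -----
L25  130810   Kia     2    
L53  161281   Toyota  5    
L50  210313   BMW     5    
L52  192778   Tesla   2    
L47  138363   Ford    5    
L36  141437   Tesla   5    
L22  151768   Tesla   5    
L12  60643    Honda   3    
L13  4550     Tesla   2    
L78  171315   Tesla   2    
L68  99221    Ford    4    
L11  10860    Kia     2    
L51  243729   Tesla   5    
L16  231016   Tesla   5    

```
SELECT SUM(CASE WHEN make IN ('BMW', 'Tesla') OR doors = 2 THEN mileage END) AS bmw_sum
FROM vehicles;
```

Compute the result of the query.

vin=L25: ✓ → 130810
vin=L53: ✗
vin=L50: ✓ → 210313
vin=L52: ✓ → 192778
vin=L47: ✗
vin=L36: ✓ → 141437
vin=L22: ✓ → 151768
vin=L12: ✗
vin=L13: ✓ → 4550
vin=L78: ✓ → 171315
vin=L68: ✗
vin=L11: ✓ → 10860
vin=L51: ✓ → 243729
vin=L16: ✓ → 231016
bmw_sum = 130810 + 210313 + 192778 + 141437 + 151768 + 4550 + 171315 + 10860 + 243729 + 231016 = 1488576

1488576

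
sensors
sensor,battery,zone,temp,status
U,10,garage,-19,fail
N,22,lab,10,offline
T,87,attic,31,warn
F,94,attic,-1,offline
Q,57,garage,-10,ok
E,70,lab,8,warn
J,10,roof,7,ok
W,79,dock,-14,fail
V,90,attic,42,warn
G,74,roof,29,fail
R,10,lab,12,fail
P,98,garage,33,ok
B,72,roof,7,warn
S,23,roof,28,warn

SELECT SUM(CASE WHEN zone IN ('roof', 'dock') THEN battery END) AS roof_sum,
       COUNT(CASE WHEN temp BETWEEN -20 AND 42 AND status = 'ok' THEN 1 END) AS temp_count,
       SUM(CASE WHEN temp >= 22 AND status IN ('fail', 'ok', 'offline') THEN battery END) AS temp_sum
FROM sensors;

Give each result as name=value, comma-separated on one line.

[roof_sum: zone IN ('roof', 'dock')]
sensor=U: ✗
sensor=N: ✗
sensor=T: ✗
sensor=F: ✗
sensor=Q: ✗
sensor=E: ✗
sensor=J: ✓ → 10
sensor=W: ✓ → 79
sensor=V: ✗
sensor=G: ✓ → 74
sensor=R: ✗
sensor=P: ✗
sensor=B: ✓ → 72
sensor=S: ✓ → 23
roof_sum = 10 + 79 + 74 + 72 + 23 = 258
—
[temp_count: temp BETWEEN -20 AND 42 AND status = 'ok']
sensor=U: ✗
sensor=N: ✗
sensor=T: ✗
sensor=F: ✗
sensor=Q: ✓ → 1
sensor=E: ✗
sensor=J: ✓ → 1
sensor=W: ✗
sensor=V: ✗
sensor=G: ✗
sensor=R: ✗
sensor=P: ✓ → 1
sensor=B: ✗
sensor=S: ✗
temp_count = COUNT(1, 1, 1) = 3
—
[temp_sum: temp >= 22 AND status IN ('fail', 'ok', 'offline')]
sensor=U: ✗
sensor=N: ✗
sensor=T: ✗
sensor=F: ✗
sensor=Q: ✗
sensor=E: ✗
sensor=J: ✗
sensor=W: ✗
sensor=V: ✗
sensor=G: ✓ → 74
sensor=R: ✗
sensor=P: ✓ → 98
sensor=B: ✗
sensor=S: ✗
temp_sum = 74 + 98 = 172

roof_sum=258, temp_count=3, temp_sum=172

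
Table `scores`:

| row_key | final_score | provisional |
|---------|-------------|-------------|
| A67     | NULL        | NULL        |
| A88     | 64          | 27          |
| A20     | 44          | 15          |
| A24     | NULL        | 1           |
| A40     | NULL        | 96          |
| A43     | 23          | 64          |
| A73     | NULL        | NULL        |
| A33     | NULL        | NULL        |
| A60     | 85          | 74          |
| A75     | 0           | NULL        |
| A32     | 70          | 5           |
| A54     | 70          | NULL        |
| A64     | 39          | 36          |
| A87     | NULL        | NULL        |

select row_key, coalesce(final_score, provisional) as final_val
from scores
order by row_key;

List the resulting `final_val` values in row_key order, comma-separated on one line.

44, 1, 70, NULL, 96, 23, 70, 85, 39, NULL, NULL, 0, NULL, 64

row_key=A20: final_score=44 → 44
row_key=A24: final_score=NULL, provisional=1 → 1
row_key=A32: final_score=70 → 70
row_key=A33: final_score=NULL, provisional=NULL (all NULL) → NULL
row_key=A40: final_score=NULL, provisional=96 → 96
row_key=A43: final_score=23 → 23
row_key=A54: final_score=70 → 70
row_key=A60: final_score=85 → 85
row_key=A64: final_score=39 → 39
row_key=A67: final_score=NULL, provisional=NULL (all NULL) → NULL
row_key=A73: final_score=NULL, provisional=NULL (all NULL) → NULL
row_key=A75: final_score=0 → 0
row_key=A87: final_score=NULL, provisional=NULL (all NULL) → NULL
row_key=A88: final_score=64 → 64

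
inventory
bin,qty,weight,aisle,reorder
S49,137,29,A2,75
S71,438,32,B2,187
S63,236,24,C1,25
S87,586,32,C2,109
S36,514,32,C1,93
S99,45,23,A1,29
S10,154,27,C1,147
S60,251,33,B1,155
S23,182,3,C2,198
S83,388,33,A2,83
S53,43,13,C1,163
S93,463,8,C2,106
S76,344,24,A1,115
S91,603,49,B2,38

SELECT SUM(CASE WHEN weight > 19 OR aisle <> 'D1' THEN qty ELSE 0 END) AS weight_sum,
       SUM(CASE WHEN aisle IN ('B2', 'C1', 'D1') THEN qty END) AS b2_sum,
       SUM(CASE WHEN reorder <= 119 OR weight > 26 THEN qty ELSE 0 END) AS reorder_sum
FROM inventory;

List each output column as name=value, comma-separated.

[weight_sum: weight > 19 OR aisle <> 'D1']
bin=S49: ✓ → 137
bin=S71: ✓ → 438
bin=S63: ✓ → 236
bin=S87: ✓ → 586
bin=S36: ✓ → 514
bin=S99: ✓ → 45
bin=S10: ✓ → 154
bin=S60: ✓ → 251
bin=S23: ✓ → 182
bin=S83: ✓ → 388
bin=S53: ✓ → 43
bin=S93: ✓ → 463
bin=S76: ✓ → 344
bin=S91: ✓ → 603
weight_sum = 137 + 438 + 236 + 586 + 514 + 45 + 154 + 251 + 182 + 388 + 43 + 463 + 344 + 603 = 4384
—
[b2_sum: aisle IN ('B2', 'C1', 'D1')]
bin=S49: ✗
bin=S71: ✓ → 438
bin=S63: ✓ → 236
bin=S87: ✗
bin=S36: ✓ → 514
bin=S99: ✗
bin=S10: ✓ → 154
bin=S60: ✗
bin=S23: ✗
bin=S83: ✗
bin=S53: ✓ → 43
bin=S93: ✗
bin=S76: ✗
bin=S91: ✓ → 603
b2_sum = 438 + 236 + 514 + 154 + 43 + 603 = 1988
—
[reorder_sum: reorder <= 119 OR weight > 26]
bin=S49: ✓ → 137
bin=S71: ✓ → 438
bin=S63: ✓ → 236
bin=S87: ✓ → 586
bin=S36: ✓ → 514
bin=S99: ✓ → 45
bin=S10: ✓ → 154
bin=S60: ✓ → 251
bin=S23: ✗
bin=S83: ✓ → 388
bin=S53: ✗
bin=S93: ✓ → 463
bin=S76: ✓ → 344
bin=S91: ✓ → 603
reorder_sum = 137 + 438 + 236 + 586 + 514 + 45 + 154 + 251 + 388 + 463 + 344 + 603 = 4159

weight_sum=4384, b2_sum=1988, reorder_sum=4159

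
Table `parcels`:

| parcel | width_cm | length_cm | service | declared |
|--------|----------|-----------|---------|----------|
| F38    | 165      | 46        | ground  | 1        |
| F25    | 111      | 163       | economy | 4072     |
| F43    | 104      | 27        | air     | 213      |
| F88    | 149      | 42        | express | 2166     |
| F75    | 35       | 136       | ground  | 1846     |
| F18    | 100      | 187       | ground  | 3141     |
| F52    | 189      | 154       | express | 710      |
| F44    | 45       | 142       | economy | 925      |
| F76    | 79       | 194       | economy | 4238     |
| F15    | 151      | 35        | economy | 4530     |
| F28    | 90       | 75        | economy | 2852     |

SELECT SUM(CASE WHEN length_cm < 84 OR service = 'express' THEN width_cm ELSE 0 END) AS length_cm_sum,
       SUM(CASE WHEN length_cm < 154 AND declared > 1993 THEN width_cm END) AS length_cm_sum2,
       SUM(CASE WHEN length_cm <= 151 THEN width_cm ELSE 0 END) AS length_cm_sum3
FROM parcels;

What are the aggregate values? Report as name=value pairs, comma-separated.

[length_cm_sum: length_cm < 84 OR service = 'express']
parcel=F38: ✓ → 165
parcel=F25: ✗
parcel=F43: ✓ → 104
parcel=F88: ✓ → 149
parcel=F75: ✗
parcel=F18: ✗
parcel=F52: ✓ → 189
parcel=F44: ✗
parcel=F76: ✗
parcel=F15: ✓ → 151
parcel=F28: ✓ → 90
length_cm_sum = 165 + 104 + 149 + 189 + 151 + 90 = 848
—
[length_cm_sum2: length_cm < 154 AND declared > 1993]
parcel=F38: ✗
parcel=F25: ✗
parcel=F43: ✗
parcel=F88: ✓ → 149
parcel=F75: ✗
parcel=F18: ✗
parcel=F52: ✗
parcel=F44: ✗
parcel=F76: ✗
parcel=F15: ✓ → 151
parcel=F28: ✓ → 90
length_cm_sum2 = 149 + 151 + 90 = 390
—
[length_cm_sum3: length_cm <= 151]
parcel=F38: ✓ → 165
parcel=F25: ✗
parcel=F43: ✓ → 104
parcel=F88: ✓ → 149
parcel=F75: ✓ → 35
parcel=F18: ✗
parcel=F52: ✗
parcel=F44: ✓ → 45
parcel=F76: ✗
parcel=F15: ✓ → 151
parcel=F28: ✓ → 90
length_cm_sum3 = 165 + 104 + 149 + 35 + 45 + 151 + 90 = 739

length_cm_sum=848, length_cm_sum2=390, length_cm_sum3=739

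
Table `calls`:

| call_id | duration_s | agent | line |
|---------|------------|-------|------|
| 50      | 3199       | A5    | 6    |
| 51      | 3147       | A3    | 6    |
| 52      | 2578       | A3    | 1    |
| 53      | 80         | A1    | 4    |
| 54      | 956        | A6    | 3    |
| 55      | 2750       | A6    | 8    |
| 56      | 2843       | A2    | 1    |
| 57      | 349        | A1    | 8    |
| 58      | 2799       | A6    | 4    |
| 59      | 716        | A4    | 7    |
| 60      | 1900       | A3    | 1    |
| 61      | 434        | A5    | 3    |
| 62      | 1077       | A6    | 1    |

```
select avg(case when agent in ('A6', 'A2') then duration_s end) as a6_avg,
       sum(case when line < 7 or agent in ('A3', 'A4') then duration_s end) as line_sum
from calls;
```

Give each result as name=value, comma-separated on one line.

[a6_avg: agent in ('A6', 'A2')]
call_id=50: ✗
call_id=51: ✗
call_id=52: ✗
call_id=53: ✗
call_id=54: ✓ → 956
call_id=55: ✓ → 2750
call_id=56: ✓ → 2843
call_id=57: ✗
call_id=58: ✓ → 2799
call_id=59: ✗
call_id=60: ✗
call_id=61: ✗
call_id=62: ✓ → 1077
a6_avg = (956 + 2750 + 2843 + 2799 + 1077) / 5 = 2085
—
[line_sum: line < 7 or agent in ('A3', 'A4')]
call_id=50: ✓ → 3199
call_id=51: ✓ → 3147
call_id=52: ✓ → 2578
call_id=53: ✓ → 80
call_id=54: ✓ → 956
call_id=55: ✗
call_id=56: ✓ → 2843
call_id=57: ✗
call_id=58: ✓ → 2799
call_id=59: ✓ → 716
call_id=60: ✓ → 1900
call_id=61: ✓ → 434
call_id=62: ✓ → 1077
line_sum = 3199 + 3147 + 2578 + 80 + 956 + 2843 + 2799 + 716 + 1900 + 434 + 1077 = 19729

a6_avg=2085, line_sum=19729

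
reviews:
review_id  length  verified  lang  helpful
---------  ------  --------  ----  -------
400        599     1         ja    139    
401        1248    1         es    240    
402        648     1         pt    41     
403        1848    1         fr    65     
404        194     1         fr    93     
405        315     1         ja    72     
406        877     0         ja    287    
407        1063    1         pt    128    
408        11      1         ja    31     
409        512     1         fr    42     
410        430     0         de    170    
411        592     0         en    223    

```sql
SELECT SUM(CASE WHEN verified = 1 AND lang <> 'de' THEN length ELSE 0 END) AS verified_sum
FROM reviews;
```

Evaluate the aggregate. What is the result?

6438

review_id=400: ✓ → 599
review_id=401: ✓ → 1248
review_id=402: ✓ → 648
review_id=403: ✓ → 1848
review_id=404: ✓ → 194
review_id=405: ✓ → 315
review_id=406: ✗
review_id=407: ✓ → 1063
review_id=408: ✓ → 11
review_id=409: ✓ → 512
review_id=410: ✗
review_id=411: ✗
verified_sum = 599 + 1248 + 648 + 1848 + 194 + 315 + 1063 + 11 + 512 = 6438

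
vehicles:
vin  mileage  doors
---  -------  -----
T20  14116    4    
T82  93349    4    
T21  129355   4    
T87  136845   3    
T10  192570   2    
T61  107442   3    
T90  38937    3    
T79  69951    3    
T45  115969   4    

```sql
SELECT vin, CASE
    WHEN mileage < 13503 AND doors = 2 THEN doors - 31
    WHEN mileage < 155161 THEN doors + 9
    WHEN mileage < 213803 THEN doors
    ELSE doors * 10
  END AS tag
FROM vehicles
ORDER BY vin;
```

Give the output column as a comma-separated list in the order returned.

vin=T10: mileage < 213803 → 2
vin=T20: mileage < 155161 → 13
vin=T21: mileage < 155161 → 13
vin=T45: mileage < 155161 → 13
vin=T61: mileage < 155161 → 12
vin=T79: mileage < 155161 → 12
vin=T82: mileage < 155161 → 13
vin=T87: mileage < 155161 → 12
vin=T90: mileage < 155161 → 12

2, 13, 13, 13, 12, 12, 13, 12, 12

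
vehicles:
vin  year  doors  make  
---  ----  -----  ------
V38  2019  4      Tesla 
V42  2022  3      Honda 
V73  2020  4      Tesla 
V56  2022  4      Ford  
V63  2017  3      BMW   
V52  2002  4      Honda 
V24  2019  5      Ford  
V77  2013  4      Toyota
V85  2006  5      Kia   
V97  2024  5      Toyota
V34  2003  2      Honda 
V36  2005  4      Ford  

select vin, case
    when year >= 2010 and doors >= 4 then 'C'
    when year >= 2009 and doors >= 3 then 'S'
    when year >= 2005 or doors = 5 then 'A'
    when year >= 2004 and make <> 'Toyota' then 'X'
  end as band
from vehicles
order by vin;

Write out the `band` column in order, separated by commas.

vin=V24: year >= 2010 and doors >= 4 → C
vin=V34: (no match → NULL) → NULL
vin=V36: year >= 2005 or doors = 5 → A
vin=V38: year >= 2010 and doors >= 4 → C
vin=V42: year >= 2009 and doors >= 3 → S
vin=V52: (no match → NULL) → NULL
vin=V56: year >= 2010 and doors >= 4 → C
vin=V63: year >= 2009 and doors >= 3 → S
vin=V73: year >= 2010 and doors >= 4 → C
vin=V77: year >= 2010 and doors >= 4 → C
vin=V85: year >= 2005 or doors = 5 → A
vin=V97: year >= 2010 and doors >= 4 → C

C, NULL, A, C, S, NULL, C, S, C, C, A, C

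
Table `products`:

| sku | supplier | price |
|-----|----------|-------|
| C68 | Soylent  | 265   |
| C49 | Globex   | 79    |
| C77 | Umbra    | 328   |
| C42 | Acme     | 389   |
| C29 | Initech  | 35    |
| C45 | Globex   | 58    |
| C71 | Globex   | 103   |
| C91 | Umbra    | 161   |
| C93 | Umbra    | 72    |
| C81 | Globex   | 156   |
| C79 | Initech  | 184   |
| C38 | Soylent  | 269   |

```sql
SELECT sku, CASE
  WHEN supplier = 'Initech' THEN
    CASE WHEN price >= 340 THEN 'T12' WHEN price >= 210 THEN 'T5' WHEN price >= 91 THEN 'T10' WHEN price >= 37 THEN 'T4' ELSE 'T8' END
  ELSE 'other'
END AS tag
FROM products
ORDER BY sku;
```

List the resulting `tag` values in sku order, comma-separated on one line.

sku=C29: supplier='Initech' → inner[ELSE] → T8
sku=C38: supplier='Soylent' → outer ELSE → other
sku=C42: supplier='Acme' → outer ELSE → other
sku=C45: supplier='Globex' → outer ELSE → other
sku=C49: supplier='Globex' → outer ELSE → other
sku=C68: supplier='Soylent' → outer ELSE → other
sku=C71: supplier='Globex' → outer ELSE → other
sku=C77: supplier='Umbra' → outer ELSE → other
sku=C79: supplier='Initech' → inner[price >= 91] → T10
sku=C81: supplier='Globex' → outer ELSE → other
sku=C91: supplier='Umbra' → outer ELSE → other
sku=C93: supplier='Umbra' → outer ELSE → other

T8, other, other, other, other, other, other, other, T10, other, other, other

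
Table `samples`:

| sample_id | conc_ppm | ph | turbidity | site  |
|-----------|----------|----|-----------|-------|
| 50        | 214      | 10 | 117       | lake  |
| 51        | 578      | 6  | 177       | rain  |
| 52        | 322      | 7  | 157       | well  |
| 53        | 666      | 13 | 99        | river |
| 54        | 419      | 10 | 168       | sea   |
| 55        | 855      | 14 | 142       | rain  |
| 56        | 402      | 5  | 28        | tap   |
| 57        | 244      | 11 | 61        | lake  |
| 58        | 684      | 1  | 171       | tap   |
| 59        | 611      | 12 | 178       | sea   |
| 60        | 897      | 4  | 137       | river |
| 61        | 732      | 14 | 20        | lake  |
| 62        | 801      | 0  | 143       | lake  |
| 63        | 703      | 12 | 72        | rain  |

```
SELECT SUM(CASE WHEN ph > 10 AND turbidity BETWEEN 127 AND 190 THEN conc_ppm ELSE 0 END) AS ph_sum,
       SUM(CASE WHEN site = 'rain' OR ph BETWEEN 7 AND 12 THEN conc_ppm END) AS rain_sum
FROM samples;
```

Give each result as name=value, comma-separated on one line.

ph_sum=1466, rain_sum=3946

[ph_sum: ph > 10 AND turbidity BETWEEN 127 AND 190]
sample_id=50: ✗
sample_id=51: ✗
sample_id=52: ✗
sample_id=53: ✗
sample_id=54: ✗
sample_id=55: ✓ → 855
sample_id=56: ✗
sample_id=57: ✗
sample_id=58: ✗
sample_id=59: ✓ → 611
sample_id=60: ✗
sample_id=61: ✗
sample_id=62: ✗
sample_id=63: ✗
ph_sum = 855 + 611 = 1466
—
[rain_sum: site = 'rain' OR ph BETWEEN 7 AND 12]
sample_id=50: ✓ → 214
sample_id=51: ✓ → 578
sample_id=52: ✓ → 322
sample_id=53: ✗
sample_id=54: ✓ → 419
sample_id=55: ✓ → 855
sample_id=56: ✗
sample_id=57: ✓ → 244
sample_id=58: ✗
sample_id=59: ✓ → 611
sample_id=60: ✗
sample_id=61: ✗
sample_id=62: ✗
sample_id=63: ✓ → 703
rain_sum = 214 + 578 + 322 + 419 + 855 + 244 + 611 + 703 = 3946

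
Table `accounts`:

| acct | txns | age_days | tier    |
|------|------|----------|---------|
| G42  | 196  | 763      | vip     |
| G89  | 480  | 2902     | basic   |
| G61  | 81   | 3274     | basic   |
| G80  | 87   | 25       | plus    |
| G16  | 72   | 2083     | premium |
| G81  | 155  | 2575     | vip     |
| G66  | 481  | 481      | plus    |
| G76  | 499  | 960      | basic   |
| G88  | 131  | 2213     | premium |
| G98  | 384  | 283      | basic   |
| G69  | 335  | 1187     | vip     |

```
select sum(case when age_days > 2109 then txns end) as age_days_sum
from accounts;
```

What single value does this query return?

847

acct=G42: ✗
acct=G89: ✓ → 480
acct=G61: ✓ → 81
acct=G80: ✗
acct=G16: ✗
acct=G81: ✓ → 155
acct=G66: ✗
acct=G76: ✗
acct=G88: ✓ → 131
acct=G98: ✗
acct=G69: ✗
age_days_sum = 480 + 81 + 155 + 131 = 847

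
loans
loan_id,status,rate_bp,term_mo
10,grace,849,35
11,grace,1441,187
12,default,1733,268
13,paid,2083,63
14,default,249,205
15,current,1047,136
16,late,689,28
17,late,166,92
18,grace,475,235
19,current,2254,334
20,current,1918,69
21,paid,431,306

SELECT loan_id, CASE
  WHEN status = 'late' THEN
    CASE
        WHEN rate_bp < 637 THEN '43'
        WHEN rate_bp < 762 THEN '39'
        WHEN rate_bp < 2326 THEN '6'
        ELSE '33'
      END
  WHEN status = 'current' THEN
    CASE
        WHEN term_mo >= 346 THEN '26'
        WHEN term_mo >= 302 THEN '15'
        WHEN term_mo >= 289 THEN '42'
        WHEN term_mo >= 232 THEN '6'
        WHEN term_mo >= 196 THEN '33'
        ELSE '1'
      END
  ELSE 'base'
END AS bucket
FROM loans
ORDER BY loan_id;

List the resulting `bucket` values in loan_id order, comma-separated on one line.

base, base, base, base, base, 1, 39, 43, base, 15, 1, base

loan_id=10: status='grace' → outer ELSE → base
loan_id=11: status='grace' → outer ELSE → base
loan_id=12: status='default' → outer ELSE → base
loan_id=13: status='paid' → outer ELSE → base
loan_id=14: status='default' → outer ELSE → base
loan_id=15: status='current' → inner[ELSE] → 1
loan_id=16: status='late' → inner[rate_bp < 762] → 39
loan_id=17: status='late' → inner[rate_bp < 637] → 43
loan_id=18: status='grace' → outer ELSE → base
loan_id=19: status='current' → inner[term_mo >= 302] → 15
loan_id=20: status='current' → inner[ELSE] → 1
loan_id=21: status='paid' → outer ELSE → base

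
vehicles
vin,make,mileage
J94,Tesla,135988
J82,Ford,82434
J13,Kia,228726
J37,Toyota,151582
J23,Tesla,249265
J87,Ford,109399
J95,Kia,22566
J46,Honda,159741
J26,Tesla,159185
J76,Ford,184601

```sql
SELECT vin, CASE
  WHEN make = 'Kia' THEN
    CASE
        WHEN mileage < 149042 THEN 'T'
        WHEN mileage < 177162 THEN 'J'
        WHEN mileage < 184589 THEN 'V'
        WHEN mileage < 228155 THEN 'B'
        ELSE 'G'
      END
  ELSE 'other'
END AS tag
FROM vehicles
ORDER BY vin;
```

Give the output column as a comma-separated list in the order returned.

vin=J13: make='Kia' → inner[ELSE] → G
vin=J23: make='Tesla' → outer ELSE → other
vin=J26: make='Tesla' → outer ELSE → other
vin=J37: make='Toyota' → outer ELSE → other
vin=J46: make='Honda' → outer ELSE → other
vin=J76: make='Ford' → outer ELSE → other
vin=J82: make='Ford' → outer ELSE → other
vin=J87: make='Ford' → outer ELSE → other
vin=J94: make='Tesla' → outer ELSE → other
vin=J95: make='Kia' → inner[mileage < 149042] → T

G, other, other, other, other, other, other, other, other, T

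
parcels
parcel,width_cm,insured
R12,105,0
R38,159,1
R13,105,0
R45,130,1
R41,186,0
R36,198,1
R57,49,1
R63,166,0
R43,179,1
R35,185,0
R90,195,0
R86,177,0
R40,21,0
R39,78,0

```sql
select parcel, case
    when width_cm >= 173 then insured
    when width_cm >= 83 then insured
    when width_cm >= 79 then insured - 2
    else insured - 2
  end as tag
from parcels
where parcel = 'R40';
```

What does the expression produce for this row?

-2

parcel = R40: width_cm=21, insured=0.
width_cm >= 173 → false
width_cm >= 83 → false
width_cm >= 79 → false
No prior WHEN matched → ELSE → -2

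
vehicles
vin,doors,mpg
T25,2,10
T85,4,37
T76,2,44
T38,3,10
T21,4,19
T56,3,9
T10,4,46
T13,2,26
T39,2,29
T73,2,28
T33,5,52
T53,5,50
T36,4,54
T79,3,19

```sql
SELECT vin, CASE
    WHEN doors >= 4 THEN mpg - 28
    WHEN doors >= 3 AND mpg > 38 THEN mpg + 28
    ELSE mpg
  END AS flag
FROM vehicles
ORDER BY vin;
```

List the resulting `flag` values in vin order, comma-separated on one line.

18, 26, -9, 10, 24, 26, 10, 29, 22, 9, 28, 44, 19, 9

vin=T10: doors >= 4 → 18
vin=T13: ELSE → 26
vin=T21: doors >= 4 → -9
vin=T25: ELSE → 10
vin=T33: doors >= 4 → 24
vin=T36: doors >= 4 → 26
vin=T38: ELSE → 10
vin=T39: ELSE → 29
vin=T53: doors >= 4 → 22
vin=T56: ELSE → 9
vin=T73: ELSE → 28
vin=T76: ELSE → 44
vin=T79: ELSE → 19
vin=T85: doors >= 4 → 9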